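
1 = 1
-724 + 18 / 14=-722.71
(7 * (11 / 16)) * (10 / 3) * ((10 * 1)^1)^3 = 48125 / 3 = 16041.67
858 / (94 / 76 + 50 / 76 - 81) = -5434 / 501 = -10.85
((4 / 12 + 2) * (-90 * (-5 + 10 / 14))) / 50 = 18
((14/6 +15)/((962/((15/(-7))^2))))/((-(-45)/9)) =30/1813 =0.02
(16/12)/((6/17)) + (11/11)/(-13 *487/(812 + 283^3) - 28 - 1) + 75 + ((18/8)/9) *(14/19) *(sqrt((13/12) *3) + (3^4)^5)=642302468.73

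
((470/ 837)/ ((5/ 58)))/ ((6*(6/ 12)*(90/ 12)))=10904/ 37665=0.29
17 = 17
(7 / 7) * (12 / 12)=1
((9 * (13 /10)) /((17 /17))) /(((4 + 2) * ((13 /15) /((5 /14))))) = 45 /56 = 0.80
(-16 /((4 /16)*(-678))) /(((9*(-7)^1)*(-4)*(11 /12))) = 32 /78309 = 0.00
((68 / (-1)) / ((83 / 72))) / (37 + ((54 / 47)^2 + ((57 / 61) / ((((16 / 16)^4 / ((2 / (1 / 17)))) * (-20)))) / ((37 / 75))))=-48820101696 / 29049814993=-1.68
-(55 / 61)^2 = -3025 / 3721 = -0.81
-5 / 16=-0.31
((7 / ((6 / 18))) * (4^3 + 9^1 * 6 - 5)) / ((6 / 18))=7119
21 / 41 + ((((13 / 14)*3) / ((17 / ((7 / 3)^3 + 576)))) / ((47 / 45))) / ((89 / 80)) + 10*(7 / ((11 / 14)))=2279655491 / 13205731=172.63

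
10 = 10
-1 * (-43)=43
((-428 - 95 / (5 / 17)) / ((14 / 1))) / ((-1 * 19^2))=751 / 5054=0.15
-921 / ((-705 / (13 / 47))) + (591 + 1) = 6542631 / 11045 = 592.36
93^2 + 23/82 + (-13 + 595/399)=40372945/4674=8637.77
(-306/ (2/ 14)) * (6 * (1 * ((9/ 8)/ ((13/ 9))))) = -10009.73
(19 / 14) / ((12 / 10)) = 95 / 84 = 1.13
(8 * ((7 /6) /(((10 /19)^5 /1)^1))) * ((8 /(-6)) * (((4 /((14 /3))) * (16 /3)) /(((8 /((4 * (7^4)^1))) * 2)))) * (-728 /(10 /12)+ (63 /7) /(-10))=6932002573034 /9375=739413607.79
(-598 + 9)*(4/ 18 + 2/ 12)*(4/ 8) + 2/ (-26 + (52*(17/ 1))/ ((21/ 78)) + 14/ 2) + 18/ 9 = -10285433/ 91404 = -112.53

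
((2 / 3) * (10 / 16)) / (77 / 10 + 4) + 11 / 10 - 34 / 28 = -1933 / 24570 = -0.08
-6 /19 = -0.32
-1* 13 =-13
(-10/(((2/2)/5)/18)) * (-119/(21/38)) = 193800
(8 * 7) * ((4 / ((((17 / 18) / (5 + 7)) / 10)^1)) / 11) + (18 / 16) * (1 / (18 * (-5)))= 38707013 / 14960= 2587.37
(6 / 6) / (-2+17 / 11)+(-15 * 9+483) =1729 / 5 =345.80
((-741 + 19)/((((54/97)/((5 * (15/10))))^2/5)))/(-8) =424581125/5184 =81902.22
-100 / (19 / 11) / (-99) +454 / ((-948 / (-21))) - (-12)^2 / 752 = 13270231 / 1269846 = 10.45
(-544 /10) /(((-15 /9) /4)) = 3264 /25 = 130.56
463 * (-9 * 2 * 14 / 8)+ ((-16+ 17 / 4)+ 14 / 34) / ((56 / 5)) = -55541631 / 3808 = -14585.51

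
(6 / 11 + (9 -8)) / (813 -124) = 17 / 7579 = 0.00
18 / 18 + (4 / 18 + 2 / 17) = 205 / 153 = 1.34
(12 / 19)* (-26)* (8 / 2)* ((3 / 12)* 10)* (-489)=1525680 / 19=80298.95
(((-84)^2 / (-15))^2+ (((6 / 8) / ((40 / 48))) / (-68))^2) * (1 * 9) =184172573637 / 92480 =1991485.44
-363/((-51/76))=9196/17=540.94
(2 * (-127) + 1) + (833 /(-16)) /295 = -1194993 /4720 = -253.18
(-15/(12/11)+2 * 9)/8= 17/32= 0.53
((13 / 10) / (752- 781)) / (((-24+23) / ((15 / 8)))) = 39 / 464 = 0.08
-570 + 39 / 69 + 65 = -11602 / 23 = -504.43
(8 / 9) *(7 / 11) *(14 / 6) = 392 / 297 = 1.32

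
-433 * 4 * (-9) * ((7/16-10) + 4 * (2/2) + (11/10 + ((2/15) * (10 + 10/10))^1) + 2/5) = -809277/20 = -40463.85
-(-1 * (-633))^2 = -400689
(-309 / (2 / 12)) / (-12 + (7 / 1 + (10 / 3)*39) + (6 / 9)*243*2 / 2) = -1854 / 287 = -6.46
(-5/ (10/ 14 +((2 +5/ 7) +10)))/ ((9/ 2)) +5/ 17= 1520/ 7191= 0.21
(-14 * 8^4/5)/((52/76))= -1089536/65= -16762.09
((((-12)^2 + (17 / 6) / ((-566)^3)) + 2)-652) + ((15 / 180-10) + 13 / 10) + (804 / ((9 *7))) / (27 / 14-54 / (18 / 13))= -1453825147664599 / 2823175692720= -514.96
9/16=0.56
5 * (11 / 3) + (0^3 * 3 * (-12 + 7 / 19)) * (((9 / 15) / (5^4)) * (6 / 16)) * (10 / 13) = 55 / 3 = 18.33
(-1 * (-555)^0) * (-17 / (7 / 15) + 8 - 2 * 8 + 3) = 290 / 7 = 41.43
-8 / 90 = -4 / 45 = -0.09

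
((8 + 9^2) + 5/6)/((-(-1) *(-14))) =-77/12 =-6.42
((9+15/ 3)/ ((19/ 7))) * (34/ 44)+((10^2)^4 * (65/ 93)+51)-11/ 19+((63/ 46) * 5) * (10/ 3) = 31245534526994/ 447051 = 69892550.35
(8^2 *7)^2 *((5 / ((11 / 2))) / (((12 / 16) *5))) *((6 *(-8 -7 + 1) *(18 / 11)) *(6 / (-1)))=40127530.31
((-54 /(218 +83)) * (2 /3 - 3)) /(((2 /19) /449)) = 76779 /43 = 1785.56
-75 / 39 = -25 / 13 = -1.92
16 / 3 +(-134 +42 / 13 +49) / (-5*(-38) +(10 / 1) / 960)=3487984 / 711399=4.90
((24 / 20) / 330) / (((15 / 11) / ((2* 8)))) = 16 / 375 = 0.04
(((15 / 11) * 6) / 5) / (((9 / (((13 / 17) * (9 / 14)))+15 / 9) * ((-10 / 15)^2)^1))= 3159 / 17138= 0.18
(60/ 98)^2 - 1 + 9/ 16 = -2407/ 38416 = -0.06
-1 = -1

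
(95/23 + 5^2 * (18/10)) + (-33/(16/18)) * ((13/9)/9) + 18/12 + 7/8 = 12571/276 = 45.55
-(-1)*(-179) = -179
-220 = -220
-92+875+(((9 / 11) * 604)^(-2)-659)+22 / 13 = 48284858437 / 384151248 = 125.69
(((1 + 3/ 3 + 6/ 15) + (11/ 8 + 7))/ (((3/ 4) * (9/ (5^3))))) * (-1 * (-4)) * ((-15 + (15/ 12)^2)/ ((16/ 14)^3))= -794602375/ 110592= -7184.99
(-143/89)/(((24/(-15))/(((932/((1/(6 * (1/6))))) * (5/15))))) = 311.98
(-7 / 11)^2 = 49 / 121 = 0.40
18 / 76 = 9 / 38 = 0.24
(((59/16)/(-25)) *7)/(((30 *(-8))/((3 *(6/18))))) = 413/96000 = 0.00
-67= -67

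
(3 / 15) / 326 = 1 / 1630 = 0.00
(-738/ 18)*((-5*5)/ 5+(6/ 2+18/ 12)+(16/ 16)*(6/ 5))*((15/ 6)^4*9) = -322875/ 32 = -10089.84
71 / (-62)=-1.15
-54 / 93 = -18 / 31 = -0.58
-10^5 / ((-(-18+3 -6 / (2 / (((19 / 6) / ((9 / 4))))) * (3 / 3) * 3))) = -300000 / 83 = -3614.46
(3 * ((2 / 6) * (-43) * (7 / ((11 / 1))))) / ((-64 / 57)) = 17157 / 704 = 24.37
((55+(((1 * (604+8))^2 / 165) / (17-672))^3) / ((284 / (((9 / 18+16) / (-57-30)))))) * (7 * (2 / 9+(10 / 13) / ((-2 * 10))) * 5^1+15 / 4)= -596026263386237399 / 6553019580693300000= -0.09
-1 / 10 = -0.10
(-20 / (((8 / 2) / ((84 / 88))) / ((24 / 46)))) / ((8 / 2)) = -315 / 506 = -0.62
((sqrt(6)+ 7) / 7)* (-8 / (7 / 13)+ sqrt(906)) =(-104+ 7* sqrt(906))* (sqrt(6)+ 7) / 49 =20.58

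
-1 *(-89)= 89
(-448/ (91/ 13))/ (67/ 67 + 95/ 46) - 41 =-8725/ 141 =-61.88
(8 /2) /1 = 4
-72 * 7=-504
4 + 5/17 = 73/17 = 4.29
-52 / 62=-26 / 31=-0.84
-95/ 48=-1.98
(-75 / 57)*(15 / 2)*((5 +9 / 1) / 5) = -525 / 19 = -27.63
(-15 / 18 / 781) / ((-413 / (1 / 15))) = 1 / 5805954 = 0.00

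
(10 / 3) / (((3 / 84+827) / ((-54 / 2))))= -280 / 2573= -0.11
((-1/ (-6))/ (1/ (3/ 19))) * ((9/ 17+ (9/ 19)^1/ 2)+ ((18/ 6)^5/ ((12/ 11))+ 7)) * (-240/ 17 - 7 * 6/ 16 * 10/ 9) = -1034948825/ 10015584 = -103.33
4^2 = 16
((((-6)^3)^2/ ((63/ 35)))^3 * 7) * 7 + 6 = 853298675712006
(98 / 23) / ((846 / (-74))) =-3626 / 9729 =-0.37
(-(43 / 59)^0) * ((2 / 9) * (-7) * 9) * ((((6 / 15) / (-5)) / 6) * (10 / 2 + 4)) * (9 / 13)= -378 / 325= -1.16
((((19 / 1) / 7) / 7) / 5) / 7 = 19 / 1715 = 0.01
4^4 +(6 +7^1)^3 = 2453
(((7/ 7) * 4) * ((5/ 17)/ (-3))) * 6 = -40/ 17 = -2.35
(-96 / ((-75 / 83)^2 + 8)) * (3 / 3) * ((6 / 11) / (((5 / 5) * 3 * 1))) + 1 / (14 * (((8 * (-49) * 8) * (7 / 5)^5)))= -976006325285639 / 492992499418496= -1.98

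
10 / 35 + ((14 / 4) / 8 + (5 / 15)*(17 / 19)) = 6521 / 6384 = 1.02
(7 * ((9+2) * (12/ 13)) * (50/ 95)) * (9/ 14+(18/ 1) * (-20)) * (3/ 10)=-76626/ 19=-4032.95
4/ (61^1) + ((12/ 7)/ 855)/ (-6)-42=-15309752/ 365085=-41.93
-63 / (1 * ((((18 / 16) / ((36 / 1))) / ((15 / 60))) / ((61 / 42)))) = -732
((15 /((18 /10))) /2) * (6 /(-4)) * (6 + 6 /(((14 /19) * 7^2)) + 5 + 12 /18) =-73.96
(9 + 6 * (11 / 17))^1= 219 / 17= 12.88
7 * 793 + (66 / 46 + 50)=128856 / 23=5602.43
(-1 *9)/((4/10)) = -22.50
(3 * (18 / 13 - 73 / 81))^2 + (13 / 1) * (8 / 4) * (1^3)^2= 3462307 / 123201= 28.10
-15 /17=-0.88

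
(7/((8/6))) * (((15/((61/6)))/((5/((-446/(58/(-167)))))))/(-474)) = -2346183/559004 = -4.20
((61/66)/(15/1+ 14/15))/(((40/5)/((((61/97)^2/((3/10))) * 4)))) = 5674525/148417566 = 0.04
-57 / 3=-19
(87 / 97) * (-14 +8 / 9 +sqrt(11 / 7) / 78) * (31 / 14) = -53041 / 2037 +899 * sqrt(77) / 247156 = -26.01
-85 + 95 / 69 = -5770 / 69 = -83.62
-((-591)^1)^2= -349281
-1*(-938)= 938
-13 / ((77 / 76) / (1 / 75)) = -988 / 5775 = -0.17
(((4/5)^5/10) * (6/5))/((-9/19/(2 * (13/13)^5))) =-38912/234375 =-0.17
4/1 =4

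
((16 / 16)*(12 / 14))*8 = 48 / 7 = 6.86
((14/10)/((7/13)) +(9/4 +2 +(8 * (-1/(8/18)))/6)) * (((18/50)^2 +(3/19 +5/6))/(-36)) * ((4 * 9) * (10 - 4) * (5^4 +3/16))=-61509877429/3800000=-16186.81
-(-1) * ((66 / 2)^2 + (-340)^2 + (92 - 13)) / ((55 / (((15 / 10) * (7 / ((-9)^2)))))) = 408688 / 1485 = 275.21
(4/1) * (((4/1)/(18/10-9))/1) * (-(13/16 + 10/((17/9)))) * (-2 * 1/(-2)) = 8305/612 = 13.57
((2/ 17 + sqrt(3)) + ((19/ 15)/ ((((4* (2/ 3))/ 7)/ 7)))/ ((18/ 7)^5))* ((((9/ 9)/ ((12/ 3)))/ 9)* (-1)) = -sqrt(3)/ 36 - 417169829/ 46256624640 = -0.06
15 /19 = 0.79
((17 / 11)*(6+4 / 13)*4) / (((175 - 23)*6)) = 697 / 16302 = 0.04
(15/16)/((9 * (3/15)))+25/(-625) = 577/1200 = 0.48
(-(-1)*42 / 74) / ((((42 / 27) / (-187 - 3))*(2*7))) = -2565 / 518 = -4.95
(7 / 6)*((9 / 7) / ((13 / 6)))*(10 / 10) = 9 / 13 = 0.69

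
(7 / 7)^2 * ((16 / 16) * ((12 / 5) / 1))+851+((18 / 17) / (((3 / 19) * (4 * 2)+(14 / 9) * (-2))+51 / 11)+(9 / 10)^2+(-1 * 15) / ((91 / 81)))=136516367123 / 162280300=841.24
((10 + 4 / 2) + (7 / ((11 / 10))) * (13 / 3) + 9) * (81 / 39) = 14427 / 143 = 100.89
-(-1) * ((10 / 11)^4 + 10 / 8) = 1.93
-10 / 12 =-5 / 6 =-0.83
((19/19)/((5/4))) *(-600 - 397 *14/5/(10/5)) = -23116/25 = -924.64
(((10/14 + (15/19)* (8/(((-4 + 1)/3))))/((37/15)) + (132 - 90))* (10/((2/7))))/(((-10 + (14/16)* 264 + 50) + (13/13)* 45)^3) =977535/22182810688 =0.00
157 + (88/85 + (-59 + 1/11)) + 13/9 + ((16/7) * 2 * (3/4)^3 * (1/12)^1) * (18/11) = 23758421/235620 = 100.83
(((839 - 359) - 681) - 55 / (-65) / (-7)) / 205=-18302 / 18655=-0.98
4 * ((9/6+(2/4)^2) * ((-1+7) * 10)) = 420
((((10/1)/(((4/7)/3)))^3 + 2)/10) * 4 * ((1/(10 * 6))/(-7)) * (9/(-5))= 3472923/14000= 248.07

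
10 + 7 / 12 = 127 / 12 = 10.58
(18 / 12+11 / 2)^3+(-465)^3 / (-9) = 11171968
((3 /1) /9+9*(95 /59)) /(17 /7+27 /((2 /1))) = 36736 /39471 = 0.93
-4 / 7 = -0.57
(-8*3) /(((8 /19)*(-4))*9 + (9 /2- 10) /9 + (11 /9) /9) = 73872 /48119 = 1.54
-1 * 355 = -355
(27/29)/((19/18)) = 0.88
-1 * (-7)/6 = 7/6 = 1.17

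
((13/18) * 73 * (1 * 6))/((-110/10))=-949/33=-28.76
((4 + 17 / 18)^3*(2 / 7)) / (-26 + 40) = 704969 / 285768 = 2.47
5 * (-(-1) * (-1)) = -5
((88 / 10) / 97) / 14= 22 / 3395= 0.01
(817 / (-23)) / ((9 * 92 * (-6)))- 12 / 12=-113447 / 114264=-0.99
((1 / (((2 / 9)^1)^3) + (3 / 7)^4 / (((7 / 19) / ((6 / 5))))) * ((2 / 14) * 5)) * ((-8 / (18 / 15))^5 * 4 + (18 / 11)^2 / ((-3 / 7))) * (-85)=8308270360992155 / 28471058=291814598.57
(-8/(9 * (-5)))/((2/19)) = 1.69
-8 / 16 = -1 / 2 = -0.50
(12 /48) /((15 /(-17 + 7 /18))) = -0.28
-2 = -2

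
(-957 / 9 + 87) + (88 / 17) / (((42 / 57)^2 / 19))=404380 / 2499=161.82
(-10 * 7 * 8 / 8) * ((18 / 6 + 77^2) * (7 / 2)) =-1453340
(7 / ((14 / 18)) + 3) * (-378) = -4536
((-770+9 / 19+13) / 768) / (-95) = 7187 / 693120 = 0.01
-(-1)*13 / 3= 13 / 3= 4.33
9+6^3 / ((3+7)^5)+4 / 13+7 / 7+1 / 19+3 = 41256669 / 3087500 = 13.36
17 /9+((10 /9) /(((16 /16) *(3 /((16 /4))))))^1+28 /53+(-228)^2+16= 74417579 /1431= 52003.90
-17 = -17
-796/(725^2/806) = -1.22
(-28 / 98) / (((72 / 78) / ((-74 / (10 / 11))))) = 5291 / 210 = 25.20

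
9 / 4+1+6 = 37 / 4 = 9.25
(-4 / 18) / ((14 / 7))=-1 / 9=-0.11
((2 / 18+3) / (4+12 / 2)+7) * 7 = 2303 / 45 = 51.18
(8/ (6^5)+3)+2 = 4861/ 972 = 5.00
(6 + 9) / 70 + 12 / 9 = 65 / 42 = 1.55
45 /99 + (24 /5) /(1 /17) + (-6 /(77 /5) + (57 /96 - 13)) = 853267 /12320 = 69.26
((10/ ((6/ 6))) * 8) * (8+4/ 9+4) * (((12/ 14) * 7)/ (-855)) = -3584/ 513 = -6.99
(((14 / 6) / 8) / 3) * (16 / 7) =0.22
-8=-8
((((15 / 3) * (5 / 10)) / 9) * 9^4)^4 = 176518460300625 / 16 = 11032403768789.06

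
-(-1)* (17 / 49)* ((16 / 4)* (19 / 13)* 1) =2.03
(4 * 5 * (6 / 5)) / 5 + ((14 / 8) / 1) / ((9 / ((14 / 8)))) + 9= 10181 / 720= 14.14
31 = 31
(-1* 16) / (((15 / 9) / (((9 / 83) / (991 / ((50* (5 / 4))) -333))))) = 10800 / 3290369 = 0.00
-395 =-395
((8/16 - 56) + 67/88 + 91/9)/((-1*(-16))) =-2.79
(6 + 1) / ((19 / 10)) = 70 / 19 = 3.68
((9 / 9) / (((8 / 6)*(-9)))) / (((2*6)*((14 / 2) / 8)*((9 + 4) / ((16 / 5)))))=-8 / 4095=-0.00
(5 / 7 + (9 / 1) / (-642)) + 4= 7041 / 1498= 4.70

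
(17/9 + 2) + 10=125/9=13.89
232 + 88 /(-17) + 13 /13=3873 /17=227.82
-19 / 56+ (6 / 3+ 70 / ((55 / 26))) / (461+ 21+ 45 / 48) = -0.27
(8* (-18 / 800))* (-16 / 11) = 72 / 275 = 0.26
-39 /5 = -7.80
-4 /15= -0.27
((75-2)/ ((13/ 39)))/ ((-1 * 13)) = -219/ 13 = -16.85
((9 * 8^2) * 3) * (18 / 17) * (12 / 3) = 124416 / 17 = 7318.59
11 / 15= 0.73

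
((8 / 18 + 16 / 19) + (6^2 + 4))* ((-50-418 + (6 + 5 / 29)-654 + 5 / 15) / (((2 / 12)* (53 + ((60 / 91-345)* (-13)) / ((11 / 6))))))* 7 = -775.37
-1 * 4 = -4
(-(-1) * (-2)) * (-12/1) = 24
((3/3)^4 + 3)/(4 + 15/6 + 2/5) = 40/69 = 0.58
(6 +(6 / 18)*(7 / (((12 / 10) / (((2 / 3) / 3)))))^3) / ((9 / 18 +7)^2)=1588676 / 13286025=0.12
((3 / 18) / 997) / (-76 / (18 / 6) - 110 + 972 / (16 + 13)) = -29 / 17662852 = -0.00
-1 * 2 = -2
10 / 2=5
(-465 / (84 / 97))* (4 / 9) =-238.65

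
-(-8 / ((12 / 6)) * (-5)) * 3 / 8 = -15 / 2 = -7.50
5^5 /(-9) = -3125 /9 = -347.22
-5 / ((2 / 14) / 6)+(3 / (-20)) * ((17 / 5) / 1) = -21051 / 100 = -210.51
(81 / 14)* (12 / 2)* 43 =10449 / 7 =1492.71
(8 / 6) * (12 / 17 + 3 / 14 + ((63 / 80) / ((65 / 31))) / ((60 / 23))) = 4389929 / 3094000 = 1.42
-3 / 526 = -0.01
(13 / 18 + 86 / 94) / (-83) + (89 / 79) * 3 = 18638791 / 5547222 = 3.36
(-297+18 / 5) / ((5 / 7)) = -10269 / 25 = -410.76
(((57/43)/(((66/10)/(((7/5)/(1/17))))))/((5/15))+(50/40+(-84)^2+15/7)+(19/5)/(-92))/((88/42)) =3376.08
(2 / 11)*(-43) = -7.82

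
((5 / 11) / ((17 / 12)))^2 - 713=-24929297 / 34969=-712.90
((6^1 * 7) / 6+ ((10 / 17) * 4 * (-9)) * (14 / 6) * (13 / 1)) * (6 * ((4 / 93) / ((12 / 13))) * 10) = -2808260 / 1581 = -1776.26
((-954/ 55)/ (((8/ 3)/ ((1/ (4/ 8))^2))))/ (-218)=1431/ 11990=0.12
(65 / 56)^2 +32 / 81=442577 / 254016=1.74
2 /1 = 2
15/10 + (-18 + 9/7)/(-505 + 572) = 1173/938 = 1.25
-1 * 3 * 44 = -132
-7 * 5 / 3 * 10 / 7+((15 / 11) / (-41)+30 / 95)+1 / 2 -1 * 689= -36240913 / 51414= -704.88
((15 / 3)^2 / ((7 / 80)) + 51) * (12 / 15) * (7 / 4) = 471.40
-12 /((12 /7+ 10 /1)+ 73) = -84 /593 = -0.14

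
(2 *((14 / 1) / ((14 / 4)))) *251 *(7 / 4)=3514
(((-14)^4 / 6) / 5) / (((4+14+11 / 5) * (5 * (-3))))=-19208 / 4545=-4.23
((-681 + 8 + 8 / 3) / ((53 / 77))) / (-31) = 154847 / 4929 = 31.42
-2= -2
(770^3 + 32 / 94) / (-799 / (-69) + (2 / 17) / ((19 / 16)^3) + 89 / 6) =115089999902457808 / 6676325419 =17238524.59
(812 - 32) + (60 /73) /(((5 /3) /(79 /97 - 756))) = 2886072 /7081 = 407.58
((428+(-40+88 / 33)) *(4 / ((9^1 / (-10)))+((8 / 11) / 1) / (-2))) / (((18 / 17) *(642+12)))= -2370956 / 874071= -2.71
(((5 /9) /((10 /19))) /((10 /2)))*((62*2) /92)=589 /2070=0.28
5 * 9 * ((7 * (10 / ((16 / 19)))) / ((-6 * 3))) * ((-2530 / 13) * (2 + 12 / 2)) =4206125 / 13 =323548.08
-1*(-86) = 86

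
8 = 8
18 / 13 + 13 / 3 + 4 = 9.72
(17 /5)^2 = 289 /25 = 11.56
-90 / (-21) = 30 / 7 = 4.29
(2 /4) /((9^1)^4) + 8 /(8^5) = 8609 /26873856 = 0.00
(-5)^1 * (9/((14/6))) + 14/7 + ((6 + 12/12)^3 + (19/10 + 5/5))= 23003/70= 328.61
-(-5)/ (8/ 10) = 25/ 4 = 6.25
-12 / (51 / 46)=-184 / 17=-10.82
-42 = -42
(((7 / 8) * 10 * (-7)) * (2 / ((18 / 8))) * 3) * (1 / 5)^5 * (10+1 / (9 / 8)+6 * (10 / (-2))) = 16856 / 16875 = 1.00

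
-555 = -555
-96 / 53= -1.81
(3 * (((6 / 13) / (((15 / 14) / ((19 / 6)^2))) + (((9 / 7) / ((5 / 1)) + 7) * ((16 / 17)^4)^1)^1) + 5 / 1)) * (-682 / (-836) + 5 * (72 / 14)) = 18119180209322 / 15162819945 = 1194.97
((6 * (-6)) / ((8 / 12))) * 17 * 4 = -3672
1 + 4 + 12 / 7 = 47 / 7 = 6.71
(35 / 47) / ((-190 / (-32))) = 112 / 893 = 0.13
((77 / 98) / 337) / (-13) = -11 / 61334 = -0.00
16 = 16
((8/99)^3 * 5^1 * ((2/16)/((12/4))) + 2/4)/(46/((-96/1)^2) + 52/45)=3726767360/8648274987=0.43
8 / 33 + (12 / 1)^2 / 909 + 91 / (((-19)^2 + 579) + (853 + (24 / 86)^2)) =4990182983 / 11050231533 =0.45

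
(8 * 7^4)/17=1129.88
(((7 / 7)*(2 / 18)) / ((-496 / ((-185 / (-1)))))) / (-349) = 185 / 1557936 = 0.00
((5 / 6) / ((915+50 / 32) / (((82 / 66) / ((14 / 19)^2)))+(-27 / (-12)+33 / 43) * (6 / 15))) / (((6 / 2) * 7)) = 31822150 / 322164612819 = 0.00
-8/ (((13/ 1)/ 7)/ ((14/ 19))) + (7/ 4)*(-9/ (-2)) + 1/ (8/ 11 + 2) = 150203/ 29640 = 5.07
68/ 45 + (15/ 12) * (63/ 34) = 23423/ 6120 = 3.83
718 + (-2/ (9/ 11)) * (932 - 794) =1142/ 3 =380.67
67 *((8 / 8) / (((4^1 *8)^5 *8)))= 67 / 268435456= 0.00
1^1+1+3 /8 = 19 /8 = 2.38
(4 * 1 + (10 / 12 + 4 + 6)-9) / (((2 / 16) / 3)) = 140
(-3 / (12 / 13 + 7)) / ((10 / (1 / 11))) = -39 / 11330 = -0.00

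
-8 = -8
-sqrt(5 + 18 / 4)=-sqrt(38) / 2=-3.08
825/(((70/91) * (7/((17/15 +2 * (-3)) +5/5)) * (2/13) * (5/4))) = -107822/35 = -3080.63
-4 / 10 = -2 / 5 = -0.40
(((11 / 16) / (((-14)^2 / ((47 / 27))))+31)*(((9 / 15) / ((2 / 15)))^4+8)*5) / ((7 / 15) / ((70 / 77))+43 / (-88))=24146319258875 / 9201024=2624307.82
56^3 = 175616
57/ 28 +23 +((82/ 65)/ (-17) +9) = 33.96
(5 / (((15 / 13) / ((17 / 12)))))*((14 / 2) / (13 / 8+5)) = 3094 / 477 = 6.49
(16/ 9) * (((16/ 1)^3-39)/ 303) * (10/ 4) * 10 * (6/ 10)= 324560/ 909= 357.05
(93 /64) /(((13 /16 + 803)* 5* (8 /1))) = 31 /685920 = 0.00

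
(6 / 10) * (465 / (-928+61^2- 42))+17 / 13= 16798 / 11921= 1.41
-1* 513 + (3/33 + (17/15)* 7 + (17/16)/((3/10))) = -220631/440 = -501.43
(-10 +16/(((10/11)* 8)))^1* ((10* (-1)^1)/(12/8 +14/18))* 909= 1276236/41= 31127.71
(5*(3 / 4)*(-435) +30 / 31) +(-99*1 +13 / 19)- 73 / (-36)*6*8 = -11529779 / 7068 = -1631.26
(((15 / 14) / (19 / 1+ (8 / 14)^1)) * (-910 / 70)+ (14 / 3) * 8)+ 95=108193 / 822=131.62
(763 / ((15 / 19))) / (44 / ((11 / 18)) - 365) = -14497 / 4395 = -3.30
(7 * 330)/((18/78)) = 10010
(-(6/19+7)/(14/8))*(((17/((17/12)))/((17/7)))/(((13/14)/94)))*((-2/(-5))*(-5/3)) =5853568/4199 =1394.04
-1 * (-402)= 402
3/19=0.16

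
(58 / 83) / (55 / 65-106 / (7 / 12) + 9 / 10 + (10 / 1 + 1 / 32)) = -844480 / 205365323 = -0.00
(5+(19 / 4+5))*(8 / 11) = 118 / 11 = 10.73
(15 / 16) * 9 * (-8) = -135 / 2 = -67.50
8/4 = 2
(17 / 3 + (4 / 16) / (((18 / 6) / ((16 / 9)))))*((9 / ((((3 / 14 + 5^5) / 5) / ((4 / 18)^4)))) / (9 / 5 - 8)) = -879200 / 26696899269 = -0.00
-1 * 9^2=-81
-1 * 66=-66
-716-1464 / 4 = -1082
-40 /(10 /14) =-56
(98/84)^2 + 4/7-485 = -483.07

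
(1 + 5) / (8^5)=3 / 16384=0.00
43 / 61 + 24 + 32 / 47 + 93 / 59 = 4560710 / 169153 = 26.96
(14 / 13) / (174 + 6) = 7 / 1170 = 0.01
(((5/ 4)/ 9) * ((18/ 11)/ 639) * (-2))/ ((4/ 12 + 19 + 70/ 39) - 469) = 65/ 40925181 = 0.00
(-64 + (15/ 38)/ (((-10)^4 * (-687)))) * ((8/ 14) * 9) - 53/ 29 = -292330637261/ 883253000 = -330.97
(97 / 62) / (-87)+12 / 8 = 3997 / 2697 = 1.48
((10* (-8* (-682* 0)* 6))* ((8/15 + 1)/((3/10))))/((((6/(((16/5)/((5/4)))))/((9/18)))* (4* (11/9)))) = 0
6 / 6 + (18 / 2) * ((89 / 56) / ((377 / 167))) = 7.34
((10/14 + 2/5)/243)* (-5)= -13/567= -0.02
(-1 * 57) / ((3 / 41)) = -779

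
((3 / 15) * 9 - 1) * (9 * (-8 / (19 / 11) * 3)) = -9504 / 95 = -100.04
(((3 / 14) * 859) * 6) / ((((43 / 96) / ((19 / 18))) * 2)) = 391704 / 301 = 1301.34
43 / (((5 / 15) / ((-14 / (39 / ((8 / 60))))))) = -1204 / 195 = -6.17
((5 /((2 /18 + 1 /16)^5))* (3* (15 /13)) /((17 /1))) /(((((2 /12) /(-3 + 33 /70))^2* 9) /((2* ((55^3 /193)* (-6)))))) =-1707753212.96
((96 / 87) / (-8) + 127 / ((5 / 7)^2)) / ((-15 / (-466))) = 84051022 / 10875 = 7728.83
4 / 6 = 2 / 3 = 0.67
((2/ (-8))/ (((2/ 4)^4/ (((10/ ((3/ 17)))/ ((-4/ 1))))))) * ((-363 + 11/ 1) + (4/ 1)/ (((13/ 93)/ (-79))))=-5773880/ 39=-148048.21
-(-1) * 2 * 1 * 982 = 1964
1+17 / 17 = 2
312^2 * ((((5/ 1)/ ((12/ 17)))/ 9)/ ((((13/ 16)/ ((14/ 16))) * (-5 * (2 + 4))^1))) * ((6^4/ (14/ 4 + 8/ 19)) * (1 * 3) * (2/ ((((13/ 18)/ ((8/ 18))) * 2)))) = -250048512/ 149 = -1678177.93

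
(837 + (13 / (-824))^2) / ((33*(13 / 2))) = 568303081 / 145640352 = 3.90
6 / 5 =1.20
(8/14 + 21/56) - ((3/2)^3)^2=-4679/448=-10.44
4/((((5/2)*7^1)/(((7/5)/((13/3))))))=24/325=0.07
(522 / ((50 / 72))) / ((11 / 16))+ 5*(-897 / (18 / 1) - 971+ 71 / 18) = -9877952 / 2475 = -3991.09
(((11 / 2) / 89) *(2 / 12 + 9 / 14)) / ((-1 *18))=-187 / 67284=-0.00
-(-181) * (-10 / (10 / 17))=-3077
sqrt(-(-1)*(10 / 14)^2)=5 / 7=0.71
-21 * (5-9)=84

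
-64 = -64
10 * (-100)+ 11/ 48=-47989/ 48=-999.77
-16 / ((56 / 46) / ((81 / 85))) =-12.52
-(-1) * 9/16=9/16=0.56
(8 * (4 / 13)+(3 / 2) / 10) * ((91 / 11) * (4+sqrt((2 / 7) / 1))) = 679 * sqrt(14) / 220+4753 / 55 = 97.97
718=718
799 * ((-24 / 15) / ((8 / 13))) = -2077.40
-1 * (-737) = 737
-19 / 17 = -1.12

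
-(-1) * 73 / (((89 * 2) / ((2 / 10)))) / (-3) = -73 / 2670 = -0.03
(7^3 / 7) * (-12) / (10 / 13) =-764.40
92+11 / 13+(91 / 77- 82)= 1720 / 143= 12.03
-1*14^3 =-2744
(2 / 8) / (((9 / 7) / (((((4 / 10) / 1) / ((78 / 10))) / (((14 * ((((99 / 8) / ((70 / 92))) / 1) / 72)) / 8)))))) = 2240 / 88803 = 0.03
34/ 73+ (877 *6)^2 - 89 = 2021264549/ 73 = 27688555.47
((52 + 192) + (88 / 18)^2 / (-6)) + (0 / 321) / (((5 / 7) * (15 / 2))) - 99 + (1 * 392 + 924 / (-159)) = 6789875 / 12879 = 527.21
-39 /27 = -13 /9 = -1.44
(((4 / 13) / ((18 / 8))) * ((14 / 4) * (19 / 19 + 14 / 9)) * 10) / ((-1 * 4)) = -3220 / 1053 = -3.06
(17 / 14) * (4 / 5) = 34 / 35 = 0.97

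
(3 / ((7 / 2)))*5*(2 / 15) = 4 / 7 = 0.57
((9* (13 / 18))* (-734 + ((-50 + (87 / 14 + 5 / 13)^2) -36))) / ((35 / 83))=-2134700157 / 178360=-11968.49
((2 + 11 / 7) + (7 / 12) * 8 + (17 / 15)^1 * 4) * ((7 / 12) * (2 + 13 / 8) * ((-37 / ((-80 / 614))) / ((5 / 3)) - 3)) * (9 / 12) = 433962351 / 128000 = 3390.33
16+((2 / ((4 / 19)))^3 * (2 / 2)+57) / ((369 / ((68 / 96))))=1257923 / 70848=17.76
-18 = -18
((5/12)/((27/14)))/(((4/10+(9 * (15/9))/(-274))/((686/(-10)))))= -1644685/38313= -42.93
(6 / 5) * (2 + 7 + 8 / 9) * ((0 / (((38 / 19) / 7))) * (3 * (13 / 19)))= 0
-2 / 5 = -0.40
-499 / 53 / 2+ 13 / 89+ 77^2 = 55891153 / 9434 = 5924.44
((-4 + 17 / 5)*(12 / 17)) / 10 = -18 / 425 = -0.04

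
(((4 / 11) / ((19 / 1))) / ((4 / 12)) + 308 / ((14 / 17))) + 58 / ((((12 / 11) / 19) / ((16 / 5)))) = 11306662 / 3135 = 3606.59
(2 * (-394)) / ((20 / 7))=-275.80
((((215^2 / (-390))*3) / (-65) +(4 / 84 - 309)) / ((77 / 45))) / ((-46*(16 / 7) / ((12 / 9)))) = 10770575 / 4788784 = 2.25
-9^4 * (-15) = 98415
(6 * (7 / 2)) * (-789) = -16569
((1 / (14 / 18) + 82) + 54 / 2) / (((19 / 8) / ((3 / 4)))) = 4632 / 133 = 34.83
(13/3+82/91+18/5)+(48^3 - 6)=150961949/1365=110594.83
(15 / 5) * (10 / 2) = 15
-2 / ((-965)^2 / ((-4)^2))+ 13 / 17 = 12105381 / 15830825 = 0.76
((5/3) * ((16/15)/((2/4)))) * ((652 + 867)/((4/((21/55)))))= 85064/165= 515.54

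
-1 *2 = -2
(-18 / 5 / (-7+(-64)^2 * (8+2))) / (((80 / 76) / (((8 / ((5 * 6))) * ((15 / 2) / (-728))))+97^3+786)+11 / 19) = -0.00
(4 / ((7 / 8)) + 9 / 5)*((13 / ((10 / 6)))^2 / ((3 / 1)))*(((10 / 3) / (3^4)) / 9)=75374 / 127575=0.59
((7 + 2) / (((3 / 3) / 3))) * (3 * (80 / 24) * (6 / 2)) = 810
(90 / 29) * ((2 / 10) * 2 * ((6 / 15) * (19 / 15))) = 456 / 725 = 0.63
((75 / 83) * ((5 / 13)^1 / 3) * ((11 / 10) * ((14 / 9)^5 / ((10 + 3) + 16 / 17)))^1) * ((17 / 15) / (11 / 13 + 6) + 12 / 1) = 4083518805520 / 4031750043009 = 1.01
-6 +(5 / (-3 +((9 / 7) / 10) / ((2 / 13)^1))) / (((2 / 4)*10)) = -1958 / 303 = -6.46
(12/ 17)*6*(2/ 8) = 18/ 17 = 1.06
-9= -9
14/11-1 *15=-151/11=-13.73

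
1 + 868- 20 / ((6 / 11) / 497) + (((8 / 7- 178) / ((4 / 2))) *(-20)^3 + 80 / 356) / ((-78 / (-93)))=826118.46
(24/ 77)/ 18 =4/ 231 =0.02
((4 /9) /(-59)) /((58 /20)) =-40 /15399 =-0.00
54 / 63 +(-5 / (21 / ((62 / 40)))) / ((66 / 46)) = 1663 / 2772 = 0.60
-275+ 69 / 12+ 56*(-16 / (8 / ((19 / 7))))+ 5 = -2273 / 4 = -568.25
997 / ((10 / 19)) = 18943 / 10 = 1894.30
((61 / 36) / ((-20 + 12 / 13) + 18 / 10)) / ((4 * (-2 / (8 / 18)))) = 3965 / 727704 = 0.01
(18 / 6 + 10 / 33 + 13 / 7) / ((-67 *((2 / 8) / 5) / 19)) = -452960 / 15477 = -29.27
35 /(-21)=-5 /3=-1.67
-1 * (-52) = 52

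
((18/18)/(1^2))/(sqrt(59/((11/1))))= sqrt(649)/59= 0.43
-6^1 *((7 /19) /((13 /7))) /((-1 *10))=147 /1235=0.12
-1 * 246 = -246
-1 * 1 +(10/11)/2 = -6/11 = -0.55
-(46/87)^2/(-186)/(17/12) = 4232/3988863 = 0.00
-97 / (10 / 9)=-873 / 10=-87.30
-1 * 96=-96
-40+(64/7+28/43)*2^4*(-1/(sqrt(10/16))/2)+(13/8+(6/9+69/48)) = -47168*sqrt(10)/1505- 1741/48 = -135.38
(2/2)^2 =1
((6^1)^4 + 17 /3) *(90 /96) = 19525 /16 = 1220.31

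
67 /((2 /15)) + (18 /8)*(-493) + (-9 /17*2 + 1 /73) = -3017095 /4964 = -607.80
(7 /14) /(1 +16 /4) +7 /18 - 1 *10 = -428 /45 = -9.51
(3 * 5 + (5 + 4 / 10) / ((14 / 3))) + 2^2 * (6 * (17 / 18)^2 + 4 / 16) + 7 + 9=103127 / 1890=54.56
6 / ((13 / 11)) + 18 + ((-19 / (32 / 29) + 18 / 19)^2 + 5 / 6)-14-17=3714774415 / 14416896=257.67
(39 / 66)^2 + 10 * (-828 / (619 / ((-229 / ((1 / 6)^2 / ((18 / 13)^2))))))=10704328020379 / 50631724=211415.44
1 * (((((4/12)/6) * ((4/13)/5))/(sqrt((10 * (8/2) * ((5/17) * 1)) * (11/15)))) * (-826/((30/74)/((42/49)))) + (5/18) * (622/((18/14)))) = 10885/81- 4366 * sqrt(5610)/160875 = 132.35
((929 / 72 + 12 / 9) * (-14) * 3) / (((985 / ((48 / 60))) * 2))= -287 / 1182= -0.24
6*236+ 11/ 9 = 12755/ 9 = 1417.22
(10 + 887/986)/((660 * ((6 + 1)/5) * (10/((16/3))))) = 977/155295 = 0.01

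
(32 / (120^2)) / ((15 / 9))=0.00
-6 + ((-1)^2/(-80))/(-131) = -62879/10480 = -6.00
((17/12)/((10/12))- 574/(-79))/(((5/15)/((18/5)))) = 191241/1975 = 96.83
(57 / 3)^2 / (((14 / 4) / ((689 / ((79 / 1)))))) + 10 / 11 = 5477568 / 6083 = 900.47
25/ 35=5/ 7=0.71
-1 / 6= -0.17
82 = 82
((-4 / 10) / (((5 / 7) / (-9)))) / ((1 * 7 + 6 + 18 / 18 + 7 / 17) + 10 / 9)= 0.32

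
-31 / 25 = -1.24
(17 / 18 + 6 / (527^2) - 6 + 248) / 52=1214509025 / 259954344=4.67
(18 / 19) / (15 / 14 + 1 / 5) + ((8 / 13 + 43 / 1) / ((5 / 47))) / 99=5907951 / 1209065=4.89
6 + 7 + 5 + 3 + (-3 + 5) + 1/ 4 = 93/ 4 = 23.25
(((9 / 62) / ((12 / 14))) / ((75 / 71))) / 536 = 497 / 1661600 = 0.00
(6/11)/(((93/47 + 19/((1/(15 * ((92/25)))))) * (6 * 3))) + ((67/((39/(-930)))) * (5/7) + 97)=-774322355762/741539799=-1044.21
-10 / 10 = -1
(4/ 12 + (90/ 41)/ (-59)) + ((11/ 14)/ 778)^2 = 254948920033/ 860939013648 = 0.30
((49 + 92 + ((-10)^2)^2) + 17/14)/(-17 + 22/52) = -1845883/3017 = -611.83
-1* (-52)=52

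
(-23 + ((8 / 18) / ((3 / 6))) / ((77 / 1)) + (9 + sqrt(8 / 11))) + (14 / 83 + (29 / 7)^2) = 2 *sqrt(22) / 11 + 1346197 / 402633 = 4.20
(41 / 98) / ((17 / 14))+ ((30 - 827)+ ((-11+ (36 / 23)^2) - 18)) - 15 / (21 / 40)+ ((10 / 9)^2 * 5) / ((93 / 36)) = -44754216281 / 52689987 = -849.39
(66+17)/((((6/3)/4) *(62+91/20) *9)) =3320/11979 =0.28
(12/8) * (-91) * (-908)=123942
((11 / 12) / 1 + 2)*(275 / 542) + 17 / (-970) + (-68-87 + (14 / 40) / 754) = -153.54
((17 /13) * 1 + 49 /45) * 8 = 19.17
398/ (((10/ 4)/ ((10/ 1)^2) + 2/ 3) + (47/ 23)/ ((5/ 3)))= 1098480/ 5293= 207.53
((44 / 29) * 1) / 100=0.02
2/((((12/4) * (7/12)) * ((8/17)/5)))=12.14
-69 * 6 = -414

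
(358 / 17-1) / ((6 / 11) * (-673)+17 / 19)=-71269 / 1301095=-0.05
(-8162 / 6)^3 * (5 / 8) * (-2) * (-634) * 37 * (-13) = 959578187749384.91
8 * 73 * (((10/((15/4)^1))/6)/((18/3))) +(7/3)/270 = 35047/810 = 43.27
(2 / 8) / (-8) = -1 / 32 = -0.03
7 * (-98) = -686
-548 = -548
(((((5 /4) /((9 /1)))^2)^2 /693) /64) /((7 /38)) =11875 /260730150912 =0.00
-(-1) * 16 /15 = 16 /15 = 1.07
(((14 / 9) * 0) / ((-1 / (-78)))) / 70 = 0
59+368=427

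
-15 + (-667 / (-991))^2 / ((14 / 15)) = -14.51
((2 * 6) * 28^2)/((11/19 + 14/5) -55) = -111720/613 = -182.25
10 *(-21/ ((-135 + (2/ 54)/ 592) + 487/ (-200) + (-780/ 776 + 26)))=1.87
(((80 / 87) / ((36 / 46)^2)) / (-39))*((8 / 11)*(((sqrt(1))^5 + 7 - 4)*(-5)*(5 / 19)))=8464000 / 57440097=0.15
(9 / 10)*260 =234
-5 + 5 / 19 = -90 / 19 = -4.74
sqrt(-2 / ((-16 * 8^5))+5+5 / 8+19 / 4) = 7 * sqrt(55505) / 512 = 3.22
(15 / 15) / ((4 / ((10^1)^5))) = 25000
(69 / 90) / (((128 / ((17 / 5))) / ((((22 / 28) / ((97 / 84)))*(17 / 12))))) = 0.02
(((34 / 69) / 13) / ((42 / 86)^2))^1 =62866 / 395577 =0.16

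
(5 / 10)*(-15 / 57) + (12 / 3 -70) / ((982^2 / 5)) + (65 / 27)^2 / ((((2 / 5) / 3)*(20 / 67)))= 1295461376545 / 8904567816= 145.48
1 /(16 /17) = 17 /16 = 1.06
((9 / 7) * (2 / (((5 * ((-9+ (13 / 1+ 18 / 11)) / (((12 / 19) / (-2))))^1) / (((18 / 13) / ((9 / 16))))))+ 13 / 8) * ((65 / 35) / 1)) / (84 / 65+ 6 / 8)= 892931 / 486514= 1.84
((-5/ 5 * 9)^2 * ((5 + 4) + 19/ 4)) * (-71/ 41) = -316305/ 164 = -1928.69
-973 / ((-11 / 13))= 12649 / 11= 1149.91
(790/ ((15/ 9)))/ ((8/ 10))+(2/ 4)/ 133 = 78803/ 133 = 592.50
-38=-38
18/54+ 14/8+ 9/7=283/84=3.37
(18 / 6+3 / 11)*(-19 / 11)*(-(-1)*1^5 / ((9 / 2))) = -152 / 121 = -1.26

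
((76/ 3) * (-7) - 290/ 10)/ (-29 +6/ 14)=7.22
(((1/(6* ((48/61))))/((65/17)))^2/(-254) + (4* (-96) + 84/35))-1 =-34055744962729/89011353600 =-382.60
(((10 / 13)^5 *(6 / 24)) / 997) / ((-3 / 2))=-50000 / 1110537363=-0.00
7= 7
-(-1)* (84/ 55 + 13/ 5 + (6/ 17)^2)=67583/ 15895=4.25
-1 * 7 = -7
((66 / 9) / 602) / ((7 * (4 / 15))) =55 / 8428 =0.01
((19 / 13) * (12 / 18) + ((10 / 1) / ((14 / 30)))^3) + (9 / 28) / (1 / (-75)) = 525262211 / 53508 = 9816.52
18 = 18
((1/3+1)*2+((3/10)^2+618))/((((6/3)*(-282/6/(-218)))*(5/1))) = 20298743/70500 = 287.93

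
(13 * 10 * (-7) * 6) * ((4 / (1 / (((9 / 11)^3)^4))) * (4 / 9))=-2741449367442240 / 3138428376721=-873.51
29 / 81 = 0.36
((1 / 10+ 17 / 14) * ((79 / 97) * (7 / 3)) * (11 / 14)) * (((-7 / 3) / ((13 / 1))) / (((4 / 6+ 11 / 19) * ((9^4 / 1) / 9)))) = -379753 / 979021485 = -0.00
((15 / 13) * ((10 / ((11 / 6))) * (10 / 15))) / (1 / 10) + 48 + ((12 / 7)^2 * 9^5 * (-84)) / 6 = -2429354.61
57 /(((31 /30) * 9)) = 190 /31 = 6.13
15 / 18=5 / 6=0.83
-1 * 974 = -974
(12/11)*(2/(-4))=-6/11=-0.55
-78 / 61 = -1.28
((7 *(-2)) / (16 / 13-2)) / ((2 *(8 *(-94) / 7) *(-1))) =637 / 7520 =0.08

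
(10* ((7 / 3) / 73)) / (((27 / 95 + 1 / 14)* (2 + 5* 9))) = 93100 / 4868589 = 0.02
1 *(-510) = -510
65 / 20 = 13 / 4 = 3.25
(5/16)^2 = 25/256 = 0.10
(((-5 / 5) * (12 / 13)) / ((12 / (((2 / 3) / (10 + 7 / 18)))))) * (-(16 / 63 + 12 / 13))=3856 / 663663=0.01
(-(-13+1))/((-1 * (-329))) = 12/329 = 0.04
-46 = -46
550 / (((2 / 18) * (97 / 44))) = 217800 / 97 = 2245.36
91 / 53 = 1.72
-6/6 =-1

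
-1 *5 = -5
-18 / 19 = -0.95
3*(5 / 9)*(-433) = -2165 / 3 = -721.67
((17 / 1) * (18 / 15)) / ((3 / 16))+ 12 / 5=556 / 5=111.20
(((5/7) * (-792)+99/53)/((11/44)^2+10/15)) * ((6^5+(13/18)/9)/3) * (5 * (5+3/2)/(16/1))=-380637246275/93492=-4071334.94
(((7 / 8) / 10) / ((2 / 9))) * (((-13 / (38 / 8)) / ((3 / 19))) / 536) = -273 / 21440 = -0.01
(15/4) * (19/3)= 95/4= 23.75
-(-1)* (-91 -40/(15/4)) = -305/3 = -101.67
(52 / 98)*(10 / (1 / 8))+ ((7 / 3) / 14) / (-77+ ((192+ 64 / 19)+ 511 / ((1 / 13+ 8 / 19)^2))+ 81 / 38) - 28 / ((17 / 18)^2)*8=-195028775388925 / 934587581207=-208.68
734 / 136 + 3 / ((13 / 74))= 19867 / 884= 22.47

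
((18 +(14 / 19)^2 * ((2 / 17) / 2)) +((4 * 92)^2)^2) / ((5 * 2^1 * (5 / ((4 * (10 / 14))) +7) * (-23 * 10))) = -112550492155974 / 123507125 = -911287.44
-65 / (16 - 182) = 65 / 166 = 0.39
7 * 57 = 399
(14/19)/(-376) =-7/3572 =-0.00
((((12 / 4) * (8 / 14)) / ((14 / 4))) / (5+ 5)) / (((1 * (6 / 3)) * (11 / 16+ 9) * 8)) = 12 / 37975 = 0.00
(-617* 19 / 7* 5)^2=3435718225 / 49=70116698.47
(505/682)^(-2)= 465124/255025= 1.82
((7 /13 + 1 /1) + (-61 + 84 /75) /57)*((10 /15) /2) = 3013 /18525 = 0.16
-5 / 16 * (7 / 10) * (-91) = 637 / 32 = 19.91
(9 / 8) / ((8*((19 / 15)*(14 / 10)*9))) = 75 / 8512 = 0.01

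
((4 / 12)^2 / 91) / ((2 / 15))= 5 / 546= 0.01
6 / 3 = 2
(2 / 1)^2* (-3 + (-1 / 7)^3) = -4120 / 343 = -12.01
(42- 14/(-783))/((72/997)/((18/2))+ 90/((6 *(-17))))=-79660300/1657611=-48.06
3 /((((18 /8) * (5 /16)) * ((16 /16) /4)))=256 /15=17.07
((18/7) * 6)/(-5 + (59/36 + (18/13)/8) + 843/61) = 385398/265573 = 1.45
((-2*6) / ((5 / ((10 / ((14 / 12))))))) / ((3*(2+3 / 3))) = -16 / 7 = -2.29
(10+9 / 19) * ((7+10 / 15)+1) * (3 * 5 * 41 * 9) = 9546030 / 19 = 502422.63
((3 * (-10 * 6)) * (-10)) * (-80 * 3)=-432000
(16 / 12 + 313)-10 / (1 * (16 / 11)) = 7379 / 24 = 307.46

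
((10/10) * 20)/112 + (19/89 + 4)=10945/2492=4.39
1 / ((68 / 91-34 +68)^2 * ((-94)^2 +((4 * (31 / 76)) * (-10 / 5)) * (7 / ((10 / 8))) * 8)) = 786695 / 8253870365808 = 0.00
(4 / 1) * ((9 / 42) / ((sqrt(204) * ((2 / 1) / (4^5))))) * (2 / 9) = 1024 * sqrt(51) / 1071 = 6.83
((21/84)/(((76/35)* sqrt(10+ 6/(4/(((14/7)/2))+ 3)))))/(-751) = -35* sqrt(133)/8675552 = -0.00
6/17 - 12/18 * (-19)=664/51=13.02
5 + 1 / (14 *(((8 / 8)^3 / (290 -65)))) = 21.07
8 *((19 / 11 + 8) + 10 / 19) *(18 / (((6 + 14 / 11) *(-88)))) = -19287 / 8360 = -2.31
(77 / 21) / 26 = 11 / 78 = 0.14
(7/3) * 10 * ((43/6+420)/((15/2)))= 35882/27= 1328.96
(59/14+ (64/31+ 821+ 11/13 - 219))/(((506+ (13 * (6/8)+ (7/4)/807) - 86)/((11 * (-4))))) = -30507434991/489175505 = -62.37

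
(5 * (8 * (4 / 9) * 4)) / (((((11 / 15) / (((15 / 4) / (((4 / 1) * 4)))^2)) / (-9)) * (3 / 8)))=-5625 / 44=-127.84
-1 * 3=-3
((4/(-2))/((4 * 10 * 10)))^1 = -1/200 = -0.00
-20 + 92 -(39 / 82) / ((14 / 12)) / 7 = 144531 / 2009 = 71.94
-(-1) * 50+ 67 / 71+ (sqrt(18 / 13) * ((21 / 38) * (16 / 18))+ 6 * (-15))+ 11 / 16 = -43587 / 1136+ 28 * sqrt(26) / 247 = -37.79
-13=-13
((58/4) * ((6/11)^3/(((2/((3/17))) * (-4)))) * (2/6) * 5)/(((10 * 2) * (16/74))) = -28971/1448128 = -0.02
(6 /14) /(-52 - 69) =-3 /847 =-0.00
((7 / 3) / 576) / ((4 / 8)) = 7 / 864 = 0.01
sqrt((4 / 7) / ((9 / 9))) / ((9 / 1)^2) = 2 * sqrt(7) / 567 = 0.01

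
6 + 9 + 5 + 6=26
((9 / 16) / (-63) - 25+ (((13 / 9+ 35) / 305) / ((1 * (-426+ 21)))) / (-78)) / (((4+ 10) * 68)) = -121443708907 / 4622926089600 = -0.03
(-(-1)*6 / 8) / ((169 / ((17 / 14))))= 51 / 9464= 0.01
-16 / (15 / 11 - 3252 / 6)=176 / 5947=0.03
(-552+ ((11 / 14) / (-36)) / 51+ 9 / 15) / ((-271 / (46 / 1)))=1629917609 / 17414460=93.60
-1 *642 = -642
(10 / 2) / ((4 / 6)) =15 / 2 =7.50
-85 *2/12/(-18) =85/108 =0.79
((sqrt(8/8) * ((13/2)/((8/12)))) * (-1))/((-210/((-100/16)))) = -65/224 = -0.29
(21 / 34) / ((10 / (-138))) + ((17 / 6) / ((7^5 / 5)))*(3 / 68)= -97412947 / 11428760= -8.52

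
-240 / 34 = -120 / 17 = -7.06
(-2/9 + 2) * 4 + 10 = 154/9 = 17.11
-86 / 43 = -2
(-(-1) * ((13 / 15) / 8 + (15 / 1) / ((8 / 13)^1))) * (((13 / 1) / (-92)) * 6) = -20.76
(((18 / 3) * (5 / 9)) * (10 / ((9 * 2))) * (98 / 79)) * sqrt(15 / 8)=3.15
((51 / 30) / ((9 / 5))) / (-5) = -17 / 90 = -0.19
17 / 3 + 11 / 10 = 6.77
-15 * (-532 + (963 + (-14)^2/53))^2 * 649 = -5167294396935/2809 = -1839549447.11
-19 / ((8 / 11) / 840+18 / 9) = -21945 / 2311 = -9.50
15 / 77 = 0.19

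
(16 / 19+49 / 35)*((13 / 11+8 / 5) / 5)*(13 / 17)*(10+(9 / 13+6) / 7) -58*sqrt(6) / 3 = 1911249 / 182875 -58*sqrt(6) / 3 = -36.91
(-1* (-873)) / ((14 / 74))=32301 / 7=4614.43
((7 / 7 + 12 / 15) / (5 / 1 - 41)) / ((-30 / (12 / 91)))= 0.00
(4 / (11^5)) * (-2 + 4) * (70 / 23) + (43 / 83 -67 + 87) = 6308253099 / 307446359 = 20.52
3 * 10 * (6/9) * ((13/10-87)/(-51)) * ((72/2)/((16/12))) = 15426/17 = 907.41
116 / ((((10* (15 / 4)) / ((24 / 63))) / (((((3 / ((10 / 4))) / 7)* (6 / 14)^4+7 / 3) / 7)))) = 1094488768 / 2779457625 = 0.39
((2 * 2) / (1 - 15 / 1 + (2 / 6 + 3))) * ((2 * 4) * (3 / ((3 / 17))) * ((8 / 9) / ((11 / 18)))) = -816 / 11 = -74.18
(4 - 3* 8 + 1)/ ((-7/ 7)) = 19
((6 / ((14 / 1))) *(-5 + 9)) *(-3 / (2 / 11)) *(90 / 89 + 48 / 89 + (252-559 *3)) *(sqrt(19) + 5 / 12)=20903355 / 1246 + 25084026 *sqrt(19) / 623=192279.95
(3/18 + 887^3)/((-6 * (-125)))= 4187184619/4500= 930485.47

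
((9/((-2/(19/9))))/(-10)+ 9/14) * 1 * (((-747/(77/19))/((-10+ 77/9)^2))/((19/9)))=-121437549/1821820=-66.66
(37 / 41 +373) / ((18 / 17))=43435 / 123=353.13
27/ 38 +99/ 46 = 1251/ 437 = 2.86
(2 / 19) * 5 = 0.53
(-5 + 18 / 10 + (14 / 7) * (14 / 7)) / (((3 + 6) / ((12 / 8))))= 2 / 15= 0.13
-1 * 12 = -12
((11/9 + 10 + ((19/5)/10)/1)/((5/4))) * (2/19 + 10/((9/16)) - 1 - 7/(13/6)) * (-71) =-22500202318/2500875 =-8996.93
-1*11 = -11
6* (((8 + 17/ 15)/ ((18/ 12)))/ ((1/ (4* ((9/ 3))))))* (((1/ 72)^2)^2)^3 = 137/ 6065128113051669626880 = 0.00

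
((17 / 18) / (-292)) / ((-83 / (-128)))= -272 / 54531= -0.00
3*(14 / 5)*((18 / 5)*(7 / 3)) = 70.56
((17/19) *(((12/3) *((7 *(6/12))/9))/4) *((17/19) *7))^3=2839760855281/274371577992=10.35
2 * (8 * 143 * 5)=11440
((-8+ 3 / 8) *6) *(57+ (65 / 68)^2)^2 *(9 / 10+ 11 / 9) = -325645.25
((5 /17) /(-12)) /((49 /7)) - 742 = -1059581 /1428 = -742.00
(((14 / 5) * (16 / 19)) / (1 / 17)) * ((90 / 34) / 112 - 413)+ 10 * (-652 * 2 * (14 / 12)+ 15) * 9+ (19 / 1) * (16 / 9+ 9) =-151919.05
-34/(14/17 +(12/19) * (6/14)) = -38437/1237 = -31.07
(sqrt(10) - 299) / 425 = -299 / 425+sqrt(10) / 425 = -0.70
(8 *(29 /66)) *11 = 116 /3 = 38.67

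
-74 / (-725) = 74 / 725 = 0.10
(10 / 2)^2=25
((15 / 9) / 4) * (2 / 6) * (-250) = -625 / 18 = -34.72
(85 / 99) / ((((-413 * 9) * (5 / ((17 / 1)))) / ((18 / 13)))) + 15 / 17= 7963139 / 9036027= 0.88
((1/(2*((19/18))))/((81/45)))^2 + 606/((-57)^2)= 277/1083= 0.26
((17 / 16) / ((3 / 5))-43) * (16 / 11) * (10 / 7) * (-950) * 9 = 56401500 / 77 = 732487.01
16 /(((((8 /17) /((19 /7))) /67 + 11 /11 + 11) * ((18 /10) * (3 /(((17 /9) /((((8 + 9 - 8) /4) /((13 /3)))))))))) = 382612880 /426051657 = 0.90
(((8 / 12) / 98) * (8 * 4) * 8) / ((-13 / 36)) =-3072 / 637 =-4.82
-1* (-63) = 63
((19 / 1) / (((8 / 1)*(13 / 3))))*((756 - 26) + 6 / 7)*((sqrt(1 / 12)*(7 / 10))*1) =24301*sqrt(3) / 520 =80.94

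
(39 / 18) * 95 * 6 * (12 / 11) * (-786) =-11648520 / 11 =-1058956.36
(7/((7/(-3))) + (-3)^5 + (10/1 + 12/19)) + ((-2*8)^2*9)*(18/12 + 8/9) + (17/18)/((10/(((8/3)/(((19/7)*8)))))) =5268.64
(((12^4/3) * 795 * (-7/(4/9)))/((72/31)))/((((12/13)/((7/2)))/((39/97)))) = -5510301615/97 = -56807233.14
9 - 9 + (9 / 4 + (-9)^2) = 333 / 4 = 83.25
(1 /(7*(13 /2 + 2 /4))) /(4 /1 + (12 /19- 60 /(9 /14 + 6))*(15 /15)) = -589 /127008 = -0.00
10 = 10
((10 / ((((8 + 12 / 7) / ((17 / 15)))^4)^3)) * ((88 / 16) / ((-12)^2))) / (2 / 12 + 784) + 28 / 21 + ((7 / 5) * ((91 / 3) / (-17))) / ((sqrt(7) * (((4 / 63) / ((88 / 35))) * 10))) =65547269701632152254159211 / 49160452276224000000000000 - 3003 * sqrt(7) / 2125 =-2.41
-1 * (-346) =346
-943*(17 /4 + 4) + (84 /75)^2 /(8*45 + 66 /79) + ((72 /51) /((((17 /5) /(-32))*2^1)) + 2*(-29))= -80779901767867 /10297792500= -7844.39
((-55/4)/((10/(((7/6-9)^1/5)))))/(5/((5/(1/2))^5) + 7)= 129250/420003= 0.31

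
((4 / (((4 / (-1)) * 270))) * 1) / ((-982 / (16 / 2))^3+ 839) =32 / 15972805125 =0.00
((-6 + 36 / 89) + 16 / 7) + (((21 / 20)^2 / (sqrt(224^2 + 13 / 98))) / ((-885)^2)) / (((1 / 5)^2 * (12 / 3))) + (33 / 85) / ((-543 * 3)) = -95178463 / 28754565 + 343 * sqrt(9834522) / 27387176865600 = -3.31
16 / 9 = 1.78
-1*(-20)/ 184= 5/ 46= 0.11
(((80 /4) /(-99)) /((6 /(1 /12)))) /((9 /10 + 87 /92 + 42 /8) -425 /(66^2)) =-12650 /31550589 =-0.00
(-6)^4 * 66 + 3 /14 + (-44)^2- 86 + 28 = 1223799 /14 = 87414.21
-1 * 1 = -1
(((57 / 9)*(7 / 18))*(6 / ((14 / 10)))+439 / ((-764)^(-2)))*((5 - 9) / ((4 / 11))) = -25368012901 / 9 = -2818668100.11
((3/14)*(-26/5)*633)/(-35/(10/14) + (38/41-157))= 1012167/294280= 3.44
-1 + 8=7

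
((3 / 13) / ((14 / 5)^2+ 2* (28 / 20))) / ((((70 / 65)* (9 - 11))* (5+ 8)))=-75 / 96824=-0.00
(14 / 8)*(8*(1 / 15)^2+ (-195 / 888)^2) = 11560871 / 78854400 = 0.15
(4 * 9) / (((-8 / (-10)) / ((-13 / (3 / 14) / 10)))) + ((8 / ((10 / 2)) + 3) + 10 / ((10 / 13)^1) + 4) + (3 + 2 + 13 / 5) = -1219 / 5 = -243.80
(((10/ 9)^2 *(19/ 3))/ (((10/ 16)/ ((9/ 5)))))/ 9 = 608/ 243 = 2.50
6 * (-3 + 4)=6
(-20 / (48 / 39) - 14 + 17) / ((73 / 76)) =-1007 / 73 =-13.79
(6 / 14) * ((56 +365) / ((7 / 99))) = 125037 / 49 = 2551.78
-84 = -84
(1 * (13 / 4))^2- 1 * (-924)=14953 / 16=934.56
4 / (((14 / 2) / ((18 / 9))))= 8 / 7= 1.14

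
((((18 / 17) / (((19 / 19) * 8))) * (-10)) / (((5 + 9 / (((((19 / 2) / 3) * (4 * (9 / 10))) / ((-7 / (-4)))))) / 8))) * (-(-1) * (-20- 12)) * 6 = 525312 / 1649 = 318.56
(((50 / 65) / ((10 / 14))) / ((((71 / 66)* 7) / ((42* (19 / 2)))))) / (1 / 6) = 316008 / 923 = 342.37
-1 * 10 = -10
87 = 87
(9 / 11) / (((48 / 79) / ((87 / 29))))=4.04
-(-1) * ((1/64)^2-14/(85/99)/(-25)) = 5679181/8704000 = 0.65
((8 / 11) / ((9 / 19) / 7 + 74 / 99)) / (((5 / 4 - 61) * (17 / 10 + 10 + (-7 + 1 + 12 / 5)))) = -42560 / 23086683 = -0.00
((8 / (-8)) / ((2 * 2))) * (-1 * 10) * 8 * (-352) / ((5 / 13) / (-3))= 54912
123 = 123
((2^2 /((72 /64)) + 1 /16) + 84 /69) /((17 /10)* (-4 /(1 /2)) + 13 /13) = -80075 /208656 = -0.38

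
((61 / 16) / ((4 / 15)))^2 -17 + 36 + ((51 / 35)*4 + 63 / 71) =2342254909 / 10178560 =230.12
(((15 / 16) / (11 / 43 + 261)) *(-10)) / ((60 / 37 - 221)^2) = -4415025 / 5921278641808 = -0.00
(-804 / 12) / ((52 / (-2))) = 67 / 26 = 2.58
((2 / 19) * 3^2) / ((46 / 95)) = 45 / 23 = 1.96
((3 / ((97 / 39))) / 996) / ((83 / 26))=507 / 1336466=0.00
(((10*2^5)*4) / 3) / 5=256 / 3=85.33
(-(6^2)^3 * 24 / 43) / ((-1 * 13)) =1119744 / 559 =2003.12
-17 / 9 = -1.89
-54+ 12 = -42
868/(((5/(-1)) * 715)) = -0.24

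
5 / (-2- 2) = -5 / 4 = -1.25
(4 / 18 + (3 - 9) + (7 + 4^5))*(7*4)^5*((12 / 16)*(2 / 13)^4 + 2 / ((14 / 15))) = 1080089988604928 / 28561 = 37816952788.94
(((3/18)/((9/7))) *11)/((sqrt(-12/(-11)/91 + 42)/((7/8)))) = 539 *sqrt(42096054)/18167328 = 0.19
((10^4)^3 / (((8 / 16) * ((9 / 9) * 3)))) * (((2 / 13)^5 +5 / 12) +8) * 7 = 131253419500000000000 / 3341637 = 39278179975862.13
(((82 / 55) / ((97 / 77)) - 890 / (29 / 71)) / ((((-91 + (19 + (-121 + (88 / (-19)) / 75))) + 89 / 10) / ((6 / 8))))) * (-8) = -104756323680 / 1476433993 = -70.95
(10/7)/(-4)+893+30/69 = 287571/322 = 893.08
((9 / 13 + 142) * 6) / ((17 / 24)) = 267120 / 221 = 1208.69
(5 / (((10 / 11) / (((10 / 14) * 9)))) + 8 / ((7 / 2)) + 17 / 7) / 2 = 561 / 28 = 20.04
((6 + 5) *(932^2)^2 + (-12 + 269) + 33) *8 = 66396673499408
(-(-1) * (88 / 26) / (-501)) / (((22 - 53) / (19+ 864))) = 38852 / 201903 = 0.19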